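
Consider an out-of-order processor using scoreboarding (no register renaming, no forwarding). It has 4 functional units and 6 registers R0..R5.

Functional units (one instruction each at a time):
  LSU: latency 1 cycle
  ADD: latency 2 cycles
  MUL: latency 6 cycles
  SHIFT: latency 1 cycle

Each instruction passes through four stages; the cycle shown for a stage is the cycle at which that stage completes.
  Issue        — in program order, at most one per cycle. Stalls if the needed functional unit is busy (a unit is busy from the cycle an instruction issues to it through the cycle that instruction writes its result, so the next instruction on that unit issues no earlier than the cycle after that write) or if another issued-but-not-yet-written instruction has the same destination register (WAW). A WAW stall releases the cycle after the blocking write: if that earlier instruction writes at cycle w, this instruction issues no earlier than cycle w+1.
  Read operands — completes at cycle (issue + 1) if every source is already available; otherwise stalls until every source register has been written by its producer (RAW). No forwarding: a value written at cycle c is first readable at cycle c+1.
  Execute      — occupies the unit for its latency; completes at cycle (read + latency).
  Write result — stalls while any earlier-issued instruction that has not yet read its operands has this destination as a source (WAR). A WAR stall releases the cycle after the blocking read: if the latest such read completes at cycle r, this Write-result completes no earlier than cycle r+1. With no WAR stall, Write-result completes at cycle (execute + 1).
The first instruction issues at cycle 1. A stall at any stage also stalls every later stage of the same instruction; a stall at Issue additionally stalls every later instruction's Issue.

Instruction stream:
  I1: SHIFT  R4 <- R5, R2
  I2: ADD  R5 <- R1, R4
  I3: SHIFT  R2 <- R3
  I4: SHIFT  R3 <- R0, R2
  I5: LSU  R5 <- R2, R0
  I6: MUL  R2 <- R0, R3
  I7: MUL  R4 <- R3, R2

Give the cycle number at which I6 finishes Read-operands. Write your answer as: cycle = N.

I1  is:1  ro:2  ex:3  wr:4
I2  is:2  ro:5  ex:7  wr:8  — RAW R4: wait I1 write@4
I3  is:5  ro:6  ex:7  wr:8  — struct: SHIFT busy until I1 writes@4
I4  is:9  ro:10  ex:11  wr:12  — struct: SHIFT busy until I3 writes@8
I5  is:10  ro:11  ex:12  wr:13
I6  is:11  ro:13  ex:19  wr:20  — RAW R3: wait I4 write@12
I7  is:21  ro:22  ex:28  wr:29  — struct: MUL busy until I6 writes@20

cycle = 13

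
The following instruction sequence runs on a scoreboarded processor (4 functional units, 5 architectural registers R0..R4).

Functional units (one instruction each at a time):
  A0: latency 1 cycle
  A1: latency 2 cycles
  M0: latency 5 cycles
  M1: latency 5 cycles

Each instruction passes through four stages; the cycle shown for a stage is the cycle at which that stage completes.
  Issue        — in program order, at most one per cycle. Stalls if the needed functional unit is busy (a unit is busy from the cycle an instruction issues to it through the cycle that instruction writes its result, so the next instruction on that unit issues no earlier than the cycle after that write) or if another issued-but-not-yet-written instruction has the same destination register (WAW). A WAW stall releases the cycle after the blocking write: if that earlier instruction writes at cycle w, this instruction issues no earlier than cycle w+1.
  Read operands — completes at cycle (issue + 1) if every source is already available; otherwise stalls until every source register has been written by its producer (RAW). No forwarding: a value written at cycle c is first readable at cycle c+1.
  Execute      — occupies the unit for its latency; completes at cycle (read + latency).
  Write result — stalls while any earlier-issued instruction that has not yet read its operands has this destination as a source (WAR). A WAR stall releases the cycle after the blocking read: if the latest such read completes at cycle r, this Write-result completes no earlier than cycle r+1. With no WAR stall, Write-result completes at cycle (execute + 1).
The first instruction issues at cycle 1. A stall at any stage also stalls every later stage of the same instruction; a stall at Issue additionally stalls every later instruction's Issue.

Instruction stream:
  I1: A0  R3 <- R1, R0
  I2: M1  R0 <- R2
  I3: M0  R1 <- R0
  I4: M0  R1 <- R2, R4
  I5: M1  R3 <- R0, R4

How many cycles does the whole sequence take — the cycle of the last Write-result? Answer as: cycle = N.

cycle 1: I1 issues→A0
cycle 2: I1 reads | I2 issues→M1
cycle 3: I1 exec-done | I2 reads | I3 issues→M0
cycle 4: I1 writes R3
cycle 8: I2 exec-done
cycle 9: I2 writes R0
cycle 10: I3 reads
cycle 15: I3 exec-done
cycle 16: I3 writes R1
cycle 17: I4 issues→M0
cycle 18: I4 reads | I5 issues→M1
cycle 19: I5 reads
cycle 23: I4 exec-done
cycle 24: I4 writes R1 | I5 exec-done
cycle 25: I5 writes R3

cycle = 25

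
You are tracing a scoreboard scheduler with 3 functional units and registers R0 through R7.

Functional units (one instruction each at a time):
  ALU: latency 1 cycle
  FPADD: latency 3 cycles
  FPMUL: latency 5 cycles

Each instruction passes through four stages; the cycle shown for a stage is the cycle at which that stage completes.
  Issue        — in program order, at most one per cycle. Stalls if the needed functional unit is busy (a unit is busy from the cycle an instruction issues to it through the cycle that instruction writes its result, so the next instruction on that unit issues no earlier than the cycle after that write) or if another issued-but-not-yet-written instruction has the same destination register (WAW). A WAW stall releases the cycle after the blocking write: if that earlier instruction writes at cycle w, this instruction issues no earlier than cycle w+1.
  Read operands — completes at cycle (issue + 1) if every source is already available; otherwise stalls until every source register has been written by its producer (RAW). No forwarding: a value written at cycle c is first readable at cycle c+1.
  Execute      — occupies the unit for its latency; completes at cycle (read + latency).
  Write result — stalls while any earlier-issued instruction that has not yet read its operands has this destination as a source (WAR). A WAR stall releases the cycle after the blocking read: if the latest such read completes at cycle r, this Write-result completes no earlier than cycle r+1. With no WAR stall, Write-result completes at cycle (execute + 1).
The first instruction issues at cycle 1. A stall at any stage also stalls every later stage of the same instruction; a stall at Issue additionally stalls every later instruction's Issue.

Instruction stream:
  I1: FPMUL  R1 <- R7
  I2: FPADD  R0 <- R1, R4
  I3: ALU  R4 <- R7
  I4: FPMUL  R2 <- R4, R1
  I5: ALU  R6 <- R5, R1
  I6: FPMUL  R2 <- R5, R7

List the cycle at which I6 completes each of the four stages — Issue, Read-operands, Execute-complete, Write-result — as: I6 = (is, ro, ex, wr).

I6 = (18, 19, 24, 25)

I1 -> (1, 2, 7, 8)
I2 -> (2, 9, 12, 13)  // RAW R1: wait I1 write@8
I3 -> (3, 4, 5, 10)  // WAR R4: wait I2 read@9
I4 -> (9, 11, 16, 17)  // struct: FPMUL busy until I1 writes@8, RAW R4: wait I3 write@10
I5 -> (11, 12, 13, 14)  // struct: ALU busy until I3 writes@10
I6 -> (18, 19, 24, 25)  // struct: FPMUL busy until I4 writes@17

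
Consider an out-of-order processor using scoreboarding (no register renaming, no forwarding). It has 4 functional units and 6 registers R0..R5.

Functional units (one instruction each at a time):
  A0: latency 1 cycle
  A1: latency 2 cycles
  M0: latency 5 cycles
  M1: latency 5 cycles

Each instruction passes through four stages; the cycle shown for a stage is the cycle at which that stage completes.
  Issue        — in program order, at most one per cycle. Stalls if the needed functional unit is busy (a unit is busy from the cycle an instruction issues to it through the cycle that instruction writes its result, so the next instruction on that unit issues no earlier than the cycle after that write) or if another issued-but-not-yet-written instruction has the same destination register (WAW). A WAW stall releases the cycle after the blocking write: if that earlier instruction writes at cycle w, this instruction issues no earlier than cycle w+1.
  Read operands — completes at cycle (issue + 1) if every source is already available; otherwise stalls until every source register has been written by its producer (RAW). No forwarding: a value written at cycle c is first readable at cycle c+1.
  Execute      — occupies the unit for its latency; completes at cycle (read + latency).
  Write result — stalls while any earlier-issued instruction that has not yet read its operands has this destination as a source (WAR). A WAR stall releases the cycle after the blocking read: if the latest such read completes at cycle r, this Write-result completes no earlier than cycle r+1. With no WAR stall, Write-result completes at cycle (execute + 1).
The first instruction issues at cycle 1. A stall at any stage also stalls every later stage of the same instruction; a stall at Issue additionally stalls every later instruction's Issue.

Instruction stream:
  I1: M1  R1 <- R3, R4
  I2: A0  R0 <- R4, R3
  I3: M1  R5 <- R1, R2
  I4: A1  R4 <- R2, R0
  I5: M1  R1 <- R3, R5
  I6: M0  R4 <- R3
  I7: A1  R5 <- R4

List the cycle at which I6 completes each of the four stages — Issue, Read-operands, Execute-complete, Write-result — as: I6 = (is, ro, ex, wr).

[1] I1→M1
[2] I1 RO | I2→A0
[3] I2 RO
[4] I2 EX
[5] I2 WR R0
[7] I1 EX
[8] I1 WR R1
[9] I3→M1
[10] I3 RO | I4→A1
[11] I4 RO
[13] I4 EX
[14] I4 WR R4
[15] I3 EX
[16] I3 WR R5
[17] I5→M1
[18] I5 RO | I6→M0
[19] I6 RO | I7→A1
[23] I5 EX
[24] I5 WR R1 | I6 EX
[25] I6 WR R4
[26] I7 RO
[28] I7 EX
[29] I7 WR R5

I6 = (18, 19, 24, 25)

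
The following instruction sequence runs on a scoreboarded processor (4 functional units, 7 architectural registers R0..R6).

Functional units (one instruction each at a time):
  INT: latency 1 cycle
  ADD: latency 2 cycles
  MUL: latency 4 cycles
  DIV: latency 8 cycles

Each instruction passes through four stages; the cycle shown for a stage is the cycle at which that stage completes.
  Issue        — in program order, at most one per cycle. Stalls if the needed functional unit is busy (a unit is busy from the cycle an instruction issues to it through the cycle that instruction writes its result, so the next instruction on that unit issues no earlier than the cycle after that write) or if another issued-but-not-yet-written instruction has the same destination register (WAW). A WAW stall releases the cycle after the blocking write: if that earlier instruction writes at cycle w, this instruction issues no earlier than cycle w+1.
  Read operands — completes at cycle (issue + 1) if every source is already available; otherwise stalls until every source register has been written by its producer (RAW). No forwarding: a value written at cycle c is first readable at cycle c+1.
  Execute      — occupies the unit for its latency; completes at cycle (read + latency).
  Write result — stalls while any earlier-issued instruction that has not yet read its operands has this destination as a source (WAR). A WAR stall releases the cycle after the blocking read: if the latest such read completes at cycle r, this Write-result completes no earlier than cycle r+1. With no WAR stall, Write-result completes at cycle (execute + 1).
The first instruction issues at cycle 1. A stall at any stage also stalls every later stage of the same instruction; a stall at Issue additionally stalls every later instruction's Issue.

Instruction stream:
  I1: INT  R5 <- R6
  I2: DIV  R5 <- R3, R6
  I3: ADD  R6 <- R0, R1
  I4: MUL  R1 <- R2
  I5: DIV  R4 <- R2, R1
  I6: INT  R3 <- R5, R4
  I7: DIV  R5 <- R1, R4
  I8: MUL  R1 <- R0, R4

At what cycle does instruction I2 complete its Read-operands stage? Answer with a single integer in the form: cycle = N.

t=1  I1 dispatched to INT
t=2  I1 operands ready
t=3  I1 complete
t=4  R5←I1
t=5  I2 dispatched to DIV
t=6  I2 operands ready, I3 dispatched to ADD
t=7  I3 operands ready, I4 dispatched to MUL
t=8  I4 operands ready
t=9  I3 complete
t=10  R6←I3
t=12  I4 complete
t=13  R1←I4
t=14  I2 complete
t=15  R5←I2
t=16  I5 dispatched to DIV
t=17  I5 operands ready, I6 dispatched to INT
t=25  I5 complete
t=26  R4←I5
t=27  I6 operands ready, I7 dispatched to DIV
t=28  I6 complete, I7 operands ready, I8 dispatched to MUL
t=29  R3←I6, I8 operands ready
t=33  I8 complete
t=34  R1←I8
t=36  I7 complete
t=37  R5←I7

cycle = 6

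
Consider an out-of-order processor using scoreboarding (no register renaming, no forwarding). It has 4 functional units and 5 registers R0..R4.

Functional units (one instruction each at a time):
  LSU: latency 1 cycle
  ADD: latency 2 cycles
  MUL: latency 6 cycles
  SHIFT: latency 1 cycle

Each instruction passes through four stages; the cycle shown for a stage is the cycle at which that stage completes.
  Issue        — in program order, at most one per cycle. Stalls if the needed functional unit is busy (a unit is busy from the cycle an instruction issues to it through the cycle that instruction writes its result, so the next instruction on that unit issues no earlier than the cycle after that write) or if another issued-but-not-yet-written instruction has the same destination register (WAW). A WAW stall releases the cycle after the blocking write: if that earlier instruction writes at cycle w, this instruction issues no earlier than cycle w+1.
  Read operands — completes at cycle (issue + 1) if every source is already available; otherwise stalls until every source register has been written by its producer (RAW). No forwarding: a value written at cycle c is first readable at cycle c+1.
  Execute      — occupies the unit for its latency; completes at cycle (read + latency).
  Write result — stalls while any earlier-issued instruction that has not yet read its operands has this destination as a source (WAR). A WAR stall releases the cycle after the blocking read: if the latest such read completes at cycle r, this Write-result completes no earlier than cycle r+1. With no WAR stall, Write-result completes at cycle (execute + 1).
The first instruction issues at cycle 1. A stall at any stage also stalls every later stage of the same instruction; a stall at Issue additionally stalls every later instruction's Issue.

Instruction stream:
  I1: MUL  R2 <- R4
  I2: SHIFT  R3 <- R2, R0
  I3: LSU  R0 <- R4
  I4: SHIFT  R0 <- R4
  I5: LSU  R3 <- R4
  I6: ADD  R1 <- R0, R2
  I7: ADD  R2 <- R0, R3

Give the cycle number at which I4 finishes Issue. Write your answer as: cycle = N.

[I1] 1/2/8/9
[I2] 2/10/11/12  (RAW R2: wait I1 write@9)
[I3] 3/4/5/11  (WAR R0: wait I2 read@10)
[I4] 13/14/15/16  (struct: SHIFT busy until I2 writes@12)
[I5] 14/15/16/17
[I6] 15/17/19/20  (RAW R0: wait I4 write@16)
[I7] 21/22/24/25  (struct: ADD busy until I6 writes@20)

cycle = 13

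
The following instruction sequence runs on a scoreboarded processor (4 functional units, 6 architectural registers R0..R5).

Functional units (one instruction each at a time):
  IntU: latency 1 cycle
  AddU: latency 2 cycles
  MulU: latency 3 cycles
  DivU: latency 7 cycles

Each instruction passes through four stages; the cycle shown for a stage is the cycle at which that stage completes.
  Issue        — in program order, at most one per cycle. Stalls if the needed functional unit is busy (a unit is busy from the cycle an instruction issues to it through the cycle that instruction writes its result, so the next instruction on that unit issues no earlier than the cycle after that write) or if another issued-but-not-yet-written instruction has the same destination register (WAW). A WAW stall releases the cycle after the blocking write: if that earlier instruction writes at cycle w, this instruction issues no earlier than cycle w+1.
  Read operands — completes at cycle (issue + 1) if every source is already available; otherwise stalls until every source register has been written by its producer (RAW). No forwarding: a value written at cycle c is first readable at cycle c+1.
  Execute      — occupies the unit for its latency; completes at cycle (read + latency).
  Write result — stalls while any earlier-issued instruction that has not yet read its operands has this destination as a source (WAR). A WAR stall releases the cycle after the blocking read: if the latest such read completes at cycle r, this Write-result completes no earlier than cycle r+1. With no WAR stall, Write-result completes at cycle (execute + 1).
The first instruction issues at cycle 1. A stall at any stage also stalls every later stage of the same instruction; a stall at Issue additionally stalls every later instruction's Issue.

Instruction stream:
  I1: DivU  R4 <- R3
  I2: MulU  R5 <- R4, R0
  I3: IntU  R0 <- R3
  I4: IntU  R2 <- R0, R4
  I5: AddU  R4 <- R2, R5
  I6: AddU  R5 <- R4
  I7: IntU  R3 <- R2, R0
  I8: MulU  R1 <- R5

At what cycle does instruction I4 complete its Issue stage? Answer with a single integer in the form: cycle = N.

cycle 1: I1 dispatched to DivU
cycle 2: I1 operands ready · I2 dispatched to MulU
cycle 3: I3 dispatched to IntU
cycle 4: I3 operands ready
cycle 5: I3 complete
cycle 9: I1 complete
cycle 10: R4←I1
cycle 11: I2 operands ready
cycle 12: R0←I3
cycle 13: I4 dispatched to IntU
cycle 14: I2 complete · I4 operands ready · I5 dispatched to AddU
cycle 15: R5←I2 · I4 complete
cycle 16: R2←I4
cycle 17: I5 operands ready
cycle 19: I5 complete
cycle 20: R4←I5
cycle 21: I6 dispatched to AddU
cycle 22: I6 operands ready · I7 dispatched to IntU
cycle 23: I7 operands ready · I8 dispatched to MulU
cycle 24: I6 complete · I7 complete
cycle 25: R5←I6 · R3←I7
cycle 26: I8 operands ready
cycle 29: I8 complete
cycle 30: R1←I8

cycle = 13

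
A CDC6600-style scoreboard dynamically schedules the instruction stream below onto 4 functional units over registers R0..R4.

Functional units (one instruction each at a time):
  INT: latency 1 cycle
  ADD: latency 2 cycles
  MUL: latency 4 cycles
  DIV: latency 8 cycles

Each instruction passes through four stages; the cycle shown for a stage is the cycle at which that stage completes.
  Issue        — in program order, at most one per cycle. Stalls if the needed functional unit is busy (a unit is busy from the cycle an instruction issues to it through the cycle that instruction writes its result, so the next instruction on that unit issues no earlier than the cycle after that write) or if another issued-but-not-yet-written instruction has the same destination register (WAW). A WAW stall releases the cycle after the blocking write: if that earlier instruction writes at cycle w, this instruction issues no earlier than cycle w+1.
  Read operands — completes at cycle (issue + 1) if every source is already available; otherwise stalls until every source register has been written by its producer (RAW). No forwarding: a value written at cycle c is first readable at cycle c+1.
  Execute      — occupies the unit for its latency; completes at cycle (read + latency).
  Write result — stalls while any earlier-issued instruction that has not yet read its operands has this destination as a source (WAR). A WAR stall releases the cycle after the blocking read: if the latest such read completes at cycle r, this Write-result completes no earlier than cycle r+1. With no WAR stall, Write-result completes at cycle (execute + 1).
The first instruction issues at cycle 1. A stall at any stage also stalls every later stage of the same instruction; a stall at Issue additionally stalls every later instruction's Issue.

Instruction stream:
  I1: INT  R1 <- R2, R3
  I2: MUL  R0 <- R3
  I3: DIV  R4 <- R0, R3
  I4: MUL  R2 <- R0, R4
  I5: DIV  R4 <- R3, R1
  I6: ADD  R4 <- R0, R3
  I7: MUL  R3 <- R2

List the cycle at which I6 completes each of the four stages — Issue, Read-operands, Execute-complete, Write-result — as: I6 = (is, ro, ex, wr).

I6 = (30, 31, 33, 34)

[1] I1 issues→INT
[2] I1 reads | I2 issues→MUL
[3] I1 exec-done | I2 reads | I3 issues→DIV
[4] I1 writes R1
[7] I2 exec-done
[8] I2 writes R0
[9] I3 reads | I4 issues→MUL
[17] I3 exec-done
[18] I3 writes R4
[19] I4 reads | I5 issues→DIV
[20] I5 reads
[23] I4 exec-done
[24] I4 writes R2
[28] I5 exec-done
[29] I5 writes R4
[30] I6 issues→ADD
[31] I6 reads | I7 issues→MUL
[32] I7 reads
[33] I6 exec-done
[34] I6 writes R4
[36] I7 exec-done
[37] I7 writes R3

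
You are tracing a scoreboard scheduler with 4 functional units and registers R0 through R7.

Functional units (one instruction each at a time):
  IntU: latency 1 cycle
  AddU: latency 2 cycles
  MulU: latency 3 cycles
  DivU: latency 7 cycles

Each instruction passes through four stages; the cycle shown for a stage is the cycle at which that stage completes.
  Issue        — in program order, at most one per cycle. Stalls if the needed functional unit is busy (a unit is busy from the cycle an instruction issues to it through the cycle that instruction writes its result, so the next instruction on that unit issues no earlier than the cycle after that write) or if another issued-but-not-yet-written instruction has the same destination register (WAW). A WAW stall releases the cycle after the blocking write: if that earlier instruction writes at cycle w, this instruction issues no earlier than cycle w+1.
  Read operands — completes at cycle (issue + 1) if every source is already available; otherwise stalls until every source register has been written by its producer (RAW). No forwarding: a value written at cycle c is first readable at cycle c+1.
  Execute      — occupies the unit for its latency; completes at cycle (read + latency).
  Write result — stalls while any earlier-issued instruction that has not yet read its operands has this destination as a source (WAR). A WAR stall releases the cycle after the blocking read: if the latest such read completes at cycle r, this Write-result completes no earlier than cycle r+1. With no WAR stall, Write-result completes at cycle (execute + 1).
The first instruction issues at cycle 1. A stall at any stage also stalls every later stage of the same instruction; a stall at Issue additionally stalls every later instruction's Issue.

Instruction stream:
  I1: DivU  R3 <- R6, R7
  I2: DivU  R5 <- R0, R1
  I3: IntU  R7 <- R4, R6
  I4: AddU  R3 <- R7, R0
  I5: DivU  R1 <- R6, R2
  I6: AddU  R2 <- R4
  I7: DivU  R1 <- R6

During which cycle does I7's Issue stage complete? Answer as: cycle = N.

cycle = 31

I1  is:1  ro:2  ex:9  wr:10
I2  is:11  ro:12  ex:19  wr:20  — struct: DivU busy until I1 writes@10
I3  is:12  ro:13  ex:14  wr:15
I4  is:13  ro:16  ex:18  wr:19  — RAW R7: wait I3 write@15
I5  is:21  ro:22  ex:29  wr:30  — struct: DivU busy until I2 writes@20
I6  is:22  ro:23  ex:25  wr:26
I7  is:31  ro:32  ex:39  wr:40  — struct: DivU busy until I5 writes@30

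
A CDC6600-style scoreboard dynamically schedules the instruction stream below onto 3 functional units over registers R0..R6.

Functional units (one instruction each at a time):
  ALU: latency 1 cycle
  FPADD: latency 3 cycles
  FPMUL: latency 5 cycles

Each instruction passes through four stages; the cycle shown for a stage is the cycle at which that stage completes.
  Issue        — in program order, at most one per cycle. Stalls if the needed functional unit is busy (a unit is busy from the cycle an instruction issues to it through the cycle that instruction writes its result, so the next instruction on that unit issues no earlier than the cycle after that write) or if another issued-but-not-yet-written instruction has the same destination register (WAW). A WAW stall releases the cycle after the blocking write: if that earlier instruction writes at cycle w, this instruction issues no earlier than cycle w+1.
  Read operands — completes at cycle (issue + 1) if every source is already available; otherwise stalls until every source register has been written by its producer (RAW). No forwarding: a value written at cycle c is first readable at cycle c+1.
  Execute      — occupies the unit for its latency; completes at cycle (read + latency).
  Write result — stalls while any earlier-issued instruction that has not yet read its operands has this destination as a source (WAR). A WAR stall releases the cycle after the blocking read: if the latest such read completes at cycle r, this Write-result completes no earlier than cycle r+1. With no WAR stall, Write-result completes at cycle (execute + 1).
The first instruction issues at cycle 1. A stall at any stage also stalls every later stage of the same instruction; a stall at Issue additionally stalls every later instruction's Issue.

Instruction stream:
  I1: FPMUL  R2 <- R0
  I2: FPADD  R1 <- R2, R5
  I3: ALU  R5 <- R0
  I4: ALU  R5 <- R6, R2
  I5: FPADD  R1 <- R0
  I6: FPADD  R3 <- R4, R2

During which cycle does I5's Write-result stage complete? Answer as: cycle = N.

c1: I1 issues→FPMUL
c2: I1 reads | I2 issues→FPADD
c3: I3 issues→ALU
c4: I3 reads
c5: I3 exec-done
c7: I1 exec-done
c8: I1 writes R2
c9: I2 reads
c10: I3 writes R5
c11: I4 issues→ALU
c12: I2 exec-done | I4 reads
c13: I2 writes R1 | I4 exec-done
c14: I4 writes R5 | I5 issues→FPADD
c15: I5 reads
c18: I5 exec-done
c19: I5 writes R1
c20: I6 issues→FPADD
c21: I6 reads
c24: I6 exec-done
c25: I6 writes R3

cycle = 19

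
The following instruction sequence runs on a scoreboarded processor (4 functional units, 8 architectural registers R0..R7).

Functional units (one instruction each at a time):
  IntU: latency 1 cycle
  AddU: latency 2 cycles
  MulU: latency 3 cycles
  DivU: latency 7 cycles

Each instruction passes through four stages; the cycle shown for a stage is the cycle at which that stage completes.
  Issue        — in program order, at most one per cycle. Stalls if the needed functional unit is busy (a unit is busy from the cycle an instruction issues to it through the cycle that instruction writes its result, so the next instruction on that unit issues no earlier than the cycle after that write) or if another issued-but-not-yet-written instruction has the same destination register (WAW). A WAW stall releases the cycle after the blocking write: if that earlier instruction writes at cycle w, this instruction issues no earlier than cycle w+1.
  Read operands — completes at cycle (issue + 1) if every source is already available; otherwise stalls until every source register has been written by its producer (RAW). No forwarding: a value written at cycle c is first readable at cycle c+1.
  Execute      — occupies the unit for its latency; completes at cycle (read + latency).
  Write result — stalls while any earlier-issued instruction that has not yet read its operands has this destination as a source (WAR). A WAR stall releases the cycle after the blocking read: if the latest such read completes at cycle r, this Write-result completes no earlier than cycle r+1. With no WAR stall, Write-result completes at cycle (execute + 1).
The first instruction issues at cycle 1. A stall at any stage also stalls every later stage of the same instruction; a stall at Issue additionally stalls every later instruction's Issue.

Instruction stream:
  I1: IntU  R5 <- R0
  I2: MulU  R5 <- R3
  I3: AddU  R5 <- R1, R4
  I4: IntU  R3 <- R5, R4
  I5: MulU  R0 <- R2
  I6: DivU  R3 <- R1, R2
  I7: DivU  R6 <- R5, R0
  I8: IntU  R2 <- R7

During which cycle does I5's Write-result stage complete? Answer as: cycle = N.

cycle = 18

[1] I1→IntU
[2] I1 RO
[3] I1 EX
[4] I1 WR R5
[5] I2→MulU
[6] I2 RO
[9] I2 EX
[10] I2 WR R5
[11] I3→AddU
[12] I3 RO, I4→IntU
[13] I5→MulU
[14] I3 EX, I5 RO
[15] I3 WR R5
[16] I4 RO
[17] I4 EX, I5 EX
[18] I4 WR R3, I5 WR R0
[19] I6→DivU
[20] I6 RO
[27] I6 EX
[28] I6 WR R3
[29] I7→DivU
[30] I7 RO, I8→IntU
[31] I8 RO
[32] I8 EX
[33] I8 WR R2
[37] I7 EX
[38] I7 WR R6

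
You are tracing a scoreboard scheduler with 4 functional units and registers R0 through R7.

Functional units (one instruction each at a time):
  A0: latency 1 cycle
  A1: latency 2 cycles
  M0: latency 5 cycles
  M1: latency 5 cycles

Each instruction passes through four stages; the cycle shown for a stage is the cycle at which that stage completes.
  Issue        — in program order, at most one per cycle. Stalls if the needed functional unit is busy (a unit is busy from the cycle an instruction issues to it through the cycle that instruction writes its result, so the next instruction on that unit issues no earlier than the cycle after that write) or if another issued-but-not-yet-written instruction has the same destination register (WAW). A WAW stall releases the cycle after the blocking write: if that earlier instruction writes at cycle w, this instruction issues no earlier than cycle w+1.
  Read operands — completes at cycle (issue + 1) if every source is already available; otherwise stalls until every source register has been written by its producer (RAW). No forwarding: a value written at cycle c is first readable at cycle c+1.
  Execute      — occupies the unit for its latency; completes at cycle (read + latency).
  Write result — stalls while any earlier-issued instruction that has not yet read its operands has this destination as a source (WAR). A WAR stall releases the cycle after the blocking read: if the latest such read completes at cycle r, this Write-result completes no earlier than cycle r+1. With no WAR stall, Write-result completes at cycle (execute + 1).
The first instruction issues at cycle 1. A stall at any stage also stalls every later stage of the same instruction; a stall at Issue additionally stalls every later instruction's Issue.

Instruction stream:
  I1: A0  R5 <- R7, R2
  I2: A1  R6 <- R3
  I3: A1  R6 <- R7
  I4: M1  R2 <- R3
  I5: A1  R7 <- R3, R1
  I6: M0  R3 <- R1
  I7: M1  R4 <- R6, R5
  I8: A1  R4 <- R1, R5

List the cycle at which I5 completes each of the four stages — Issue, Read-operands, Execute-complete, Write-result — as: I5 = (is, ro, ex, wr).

I5 = (12, 13, 15, 16)

I1: IS=1 RO=2 EX=3 WR=4
I2: IS=2 RO=3 EX=5 WR=6
I3: IS=7 RO=8 EX=10 WR=11  [struct: A1 busy until I2 writes@6]
I4: IS=8 RO=9 EX=14 WR=15
I5: IS=12 RO=13 EX=15 WR=16  [struct: A1 busy until I3 writes@11]
I6: IS=13 RO=14 EX=19 WR=20
I7: IS=16 RO=17 EX=22 WR=23  [struct: M1 busy until I4 writes@15]
I8: IS=24 RO=25 EX=27 WR=28  [WAW R4: wait I7 write@23]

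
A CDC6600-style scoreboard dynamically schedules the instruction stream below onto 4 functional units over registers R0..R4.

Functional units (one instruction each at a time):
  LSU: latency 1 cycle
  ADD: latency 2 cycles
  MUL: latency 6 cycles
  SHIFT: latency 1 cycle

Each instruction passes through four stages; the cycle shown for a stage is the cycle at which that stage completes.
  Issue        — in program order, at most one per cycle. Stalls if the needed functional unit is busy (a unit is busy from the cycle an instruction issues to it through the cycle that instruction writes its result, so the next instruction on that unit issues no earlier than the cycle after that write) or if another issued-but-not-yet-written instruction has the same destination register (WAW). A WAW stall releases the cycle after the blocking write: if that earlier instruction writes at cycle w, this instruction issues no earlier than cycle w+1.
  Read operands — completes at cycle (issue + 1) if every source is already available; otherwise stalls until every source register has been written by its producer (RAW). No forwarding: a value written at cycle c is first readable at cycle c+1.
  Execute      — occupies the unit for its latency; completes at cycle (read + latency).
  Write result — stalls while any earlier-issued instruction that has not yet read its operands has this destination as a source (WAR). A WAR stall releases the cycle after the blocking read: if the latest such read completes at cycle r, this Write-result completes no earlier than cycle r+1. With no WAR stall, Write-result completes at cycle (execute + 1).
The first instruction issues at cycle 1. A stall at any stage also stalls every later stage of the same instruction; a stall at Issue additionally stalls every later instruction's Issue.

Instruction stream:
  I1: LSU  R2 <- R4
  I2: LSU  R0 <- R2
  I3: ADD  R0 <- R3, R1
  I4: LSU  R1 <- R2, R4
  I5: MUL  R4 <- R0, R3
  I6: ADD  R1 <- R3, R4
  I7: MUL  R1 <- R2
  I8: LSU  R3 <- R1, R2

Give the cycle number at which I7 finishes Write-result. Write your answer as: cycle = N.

I1  is:1  ro:2  ex:3  wr:4
I2  is:5  ro:6  ex:7  wr:8  — struct: LSU busy until I1 writes@4
I3  is:9  ro:10  ex:12  wr:13  — WAW R0: wait I2 write@8
I4  is:10  ro:11  ex:12  wr:13
I5  is:11  ro:14  ex:20  wr:21  — RAW R0: wait I3 write@13
I6  is:14  ro:22  ex:24  wr:25  — WAW R1: wait I4 write@13, RAW R4: wait I5 write@21
I7  is:26  ro:27  ex:33  wr:34  — WAW R1: wait I6 write@25
I8  is:27  ro:35  ex:36  wr:37  — RAW R1: wait I7 write@34

cycle = 34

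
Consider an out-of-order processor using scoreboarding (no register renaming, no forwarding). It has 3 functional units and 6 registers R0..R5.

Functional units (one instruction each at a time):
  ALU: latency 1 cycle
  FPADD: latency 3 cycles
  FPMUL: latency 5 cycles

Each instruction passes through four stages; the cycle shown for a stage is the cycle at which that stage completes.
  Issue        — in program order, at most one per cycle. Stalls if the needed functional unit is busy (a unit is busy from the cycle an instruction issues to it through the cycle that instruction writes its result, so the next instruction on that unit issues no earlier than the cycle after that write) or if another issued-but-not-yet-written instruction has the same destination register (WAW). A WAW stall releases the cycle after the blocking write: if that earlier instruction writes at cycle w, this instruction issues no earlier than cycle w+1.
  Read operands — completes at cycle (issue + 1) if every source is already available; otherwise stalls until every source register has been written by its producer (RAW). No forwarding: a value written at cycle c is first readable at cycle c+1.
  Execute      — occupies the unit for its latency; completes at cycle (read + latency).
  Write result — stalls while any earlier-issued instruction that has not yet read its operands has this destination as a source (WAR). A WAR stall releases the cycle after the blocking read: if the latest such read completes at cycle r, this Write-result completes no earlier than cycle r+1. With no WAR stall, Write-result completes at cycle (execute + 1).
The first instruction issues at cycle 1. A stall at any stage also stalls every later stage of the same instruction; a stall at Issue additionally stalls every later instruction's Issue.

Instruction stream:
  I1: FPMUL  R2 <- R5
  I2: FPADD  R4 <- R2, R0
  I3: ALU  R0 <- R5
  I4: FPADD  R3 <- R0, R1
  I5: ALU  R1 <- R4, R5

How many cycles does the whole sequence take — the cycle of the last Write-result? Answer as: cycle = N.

cycle = 19

I1  is:1  ro:2  ex:7  wr:8
I2  is:2  ro:9  ex:12  wr:13  — RAW R2: wait I1 write@8
I3  is:3  ro:4  ex:5  wr:10  — WAR R0: wait I2 read@9
I4  is:14  ro:15  ex:18  wr:19  — struct: FPADD busy until I2 writes@13
I5  is:15  ro:16  ex:17  wr:18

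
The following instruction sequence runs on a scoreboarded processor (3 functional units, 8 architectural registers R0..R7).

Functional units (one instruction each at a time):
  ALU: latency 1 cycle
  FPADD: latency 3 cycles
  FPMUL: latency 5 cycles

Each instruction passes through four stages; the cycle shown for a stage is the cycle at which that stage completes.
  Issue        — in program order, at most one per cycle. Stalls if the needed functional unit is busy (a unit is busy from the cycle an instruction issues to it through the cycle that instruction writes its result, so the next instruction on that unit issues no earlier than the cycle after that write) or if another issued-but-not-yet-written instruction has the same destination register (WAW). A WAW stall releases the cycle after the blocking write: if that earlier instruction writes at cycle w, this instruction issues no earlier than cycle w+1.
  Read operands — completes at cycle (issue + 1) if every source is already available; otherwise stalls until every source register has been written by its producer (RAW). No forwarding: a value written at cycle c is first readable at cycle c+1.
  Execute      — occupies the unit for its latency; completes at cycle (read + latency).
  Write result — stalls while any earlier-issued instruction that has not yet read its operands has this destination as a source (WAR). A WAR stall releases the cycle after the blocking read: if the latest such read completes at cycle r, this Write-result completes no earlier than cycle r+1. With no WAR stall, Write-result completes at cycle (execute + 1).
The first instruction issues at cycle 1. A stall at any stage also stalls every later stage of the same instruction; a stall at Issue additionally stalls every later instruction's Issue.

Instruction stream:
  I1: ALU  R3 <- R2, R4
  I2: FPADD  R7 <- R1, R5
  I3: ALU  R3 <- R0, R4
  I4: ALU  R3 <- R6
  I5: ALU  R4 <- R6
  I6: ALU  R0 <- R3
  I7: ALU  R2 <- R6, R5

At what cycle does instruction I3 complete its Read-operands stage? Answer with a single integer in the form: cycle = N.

[1] I1 dispatched to ALU
[2] I1 operands ready, I2 dispatched to FPADD
[3] I1 complete, I2 operands ready
[4] R3←I1
[5] I3 dispatched to ALU
[6] I2 complete, I3 operands ready
[7] R7←I2, I3 complete
[8] R3←I3
[9] I4 dispatched to ALU
[10] I4 operands ready
[11] I4 complete
[12] R3←I4
[13] I5 dispatched to ALU
[14] I5 operands ready
[15] I5 complete
[16] R4←I5
[17] I6 dispatched to ALU
[18] I6 operands ready
[19] I6 complete
[20] R0←I6
[21] I7 dispatched to ALU
[22] I7 operands ready
[23] I7 complete
[24] R2←I7

cycle = 6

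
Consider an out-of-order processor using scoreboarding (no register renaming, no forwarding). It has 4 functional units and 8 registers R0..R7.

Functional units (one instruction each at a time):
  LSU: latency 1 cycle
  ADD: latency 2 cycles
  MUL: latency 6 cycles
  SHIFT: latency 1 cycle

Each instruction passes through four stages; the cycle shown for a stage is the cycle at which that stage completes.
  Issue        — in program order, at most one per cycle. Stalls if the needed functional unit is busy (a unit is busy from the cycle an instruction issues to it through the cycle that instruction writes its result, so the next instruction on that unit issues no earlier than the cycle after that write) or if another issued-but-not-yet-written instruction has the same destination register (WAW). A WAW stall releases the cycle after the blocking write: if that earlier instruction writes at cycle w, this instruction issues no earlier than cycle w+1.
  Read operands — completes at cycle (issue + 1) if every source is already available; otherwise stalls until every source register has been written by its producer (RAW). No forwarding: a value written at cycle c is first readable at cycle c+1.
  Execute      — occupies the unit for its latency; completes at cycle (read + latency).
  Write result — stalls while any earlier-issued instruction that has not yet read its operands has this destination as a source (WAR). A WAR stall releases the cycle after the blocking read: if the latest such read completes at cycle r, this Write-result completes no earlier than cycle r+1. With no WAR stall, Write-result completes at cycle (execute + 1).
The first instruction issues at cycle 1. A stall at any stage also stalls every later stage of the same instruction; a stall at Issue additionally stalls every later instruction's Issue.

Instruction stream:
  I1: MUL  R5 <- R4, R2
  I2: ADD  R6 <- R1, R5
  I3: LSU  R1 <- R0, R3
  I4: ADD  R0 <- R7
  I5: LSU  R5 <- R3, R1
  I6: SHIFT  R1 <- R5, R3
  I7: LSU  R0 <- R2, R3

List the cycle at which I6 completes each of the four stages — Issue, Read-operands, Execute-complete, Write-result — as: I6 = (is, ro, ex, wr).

t=1  I1 dispatched to MUL
t=2  I1 operands ready · I2 dispatched to ADD
t=3  I3 dispatched to LSU
t=4  I3 operands ready
t=5  I3 complete
t=8  I1 complete
t=9  R5←I1
t=10  I2 operands ready
t=11  R1←I3
t=12  I2 complete
t=13  R6←I2
t=14  I4 dispatched to ADD
t=15  I4 operands ready · I5 dispatched to LSU
t=16  I5 operands ready · I6 dispatched to SHIFT
t=17  I4 complete · I5 complete
t=18  R0←I4 · R5←I5
t=19  I6 operands ready · I7 dispatched to LSU
t=20  I6 complete · I7 operands ready
t=21  R1←I6 · I7 complete
t=22  R0←I7

I6 = (16, 19, 20, 21)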